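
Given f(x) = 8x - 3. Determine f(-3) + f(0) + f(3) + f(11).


f(-3) = -27
f(0) = -3
f(3) = 21
f(11) = 85
Sum = 76

76


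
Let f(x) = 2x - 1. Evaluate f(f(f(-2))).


f(-2) = -5
f(-5) = -11
f(-11) = -23

-23


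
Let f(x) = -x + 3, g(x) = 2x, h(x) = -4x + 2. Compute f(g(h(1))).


7


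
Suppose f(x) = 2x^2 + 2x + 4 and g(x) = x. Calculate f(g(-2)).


8


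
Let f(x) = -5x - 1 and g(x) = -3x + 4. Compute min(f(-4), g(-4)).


16


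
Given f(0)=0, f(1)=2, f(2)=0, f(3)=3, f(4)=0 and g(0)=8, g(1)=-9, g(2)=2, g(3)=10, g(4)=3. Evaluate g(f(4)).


f(4) = 0
g(0) = 8

8


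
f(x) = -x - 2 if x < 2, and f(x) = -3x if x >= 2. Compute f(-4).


-4 satisfies x < 2
f(-4) = 2

2


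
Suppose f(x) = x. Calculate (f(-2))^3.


f(-2) = -2
(-2)^3 = -8

-8


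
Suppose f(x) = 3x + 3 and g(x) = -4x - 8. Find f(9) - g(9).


f(9) = 30
g(9) = -44
Difference = 74

74


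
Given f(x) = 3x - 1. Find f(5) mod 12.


f(5) = 14
14 mod 12 = 2

2


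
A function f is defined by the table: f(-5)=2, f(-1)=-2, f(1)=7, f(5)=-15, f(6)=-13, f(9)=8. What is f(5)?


Reading from the table at x = 5

-15


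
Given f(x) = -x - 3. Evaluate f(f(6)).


f(6) = -9
f(-9) = 6

6


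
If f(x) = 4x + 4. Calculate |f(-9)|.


f(-9) = -32
|-32| = 32

32


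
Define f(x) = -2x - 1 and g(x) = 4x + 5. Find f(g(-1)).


g(-1) = 1
f(1) = -3

-3


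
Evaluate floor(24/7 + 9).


24/7 = 3.4286
3.4286 + 9 = 12.4286
floor(12.4286) = 12

12


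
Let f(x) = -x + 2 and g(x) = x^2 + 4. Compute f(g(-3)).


g(-3) = 13
f(13) = -11

-11


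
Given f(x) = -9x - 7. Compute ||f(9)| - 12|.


f(9) = -88
|-88| = 88
|88 - 12| = 76

76


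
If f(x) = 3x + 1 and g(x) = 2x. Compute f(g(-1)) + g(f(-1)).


f(g(-1)) = -5
g(f(-1)) = -4
Sum = -9

-9


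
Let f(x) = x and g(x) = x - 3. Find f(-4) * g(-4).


f(-4) = -4
g(-4) = -7
Product = 28

28


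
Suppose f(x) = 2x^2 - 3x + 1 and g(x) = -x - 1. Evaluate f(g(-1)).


g(-1) = 0
f(0) = 2*(0)^2 - 3*(0) + 1 = 1

1


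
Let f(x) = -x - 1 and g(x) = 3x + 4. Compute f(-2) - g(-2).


3


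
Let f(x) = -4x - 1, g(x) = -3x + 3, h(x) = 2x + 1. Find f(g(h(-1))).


h(-1) = -1
g(-1) = 6
f(6) = -25

-25


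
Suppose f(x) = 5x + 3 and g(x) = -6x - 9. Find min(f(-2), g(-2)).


-7


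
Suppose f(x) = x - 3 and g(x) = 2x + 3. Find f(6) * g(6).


f(6) = 3
g(6) = 15
Product = 45

45


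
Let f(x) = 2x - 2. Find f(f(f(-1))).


f(-1) = -4
f(-4) = -10
f(-10) = -22

-22


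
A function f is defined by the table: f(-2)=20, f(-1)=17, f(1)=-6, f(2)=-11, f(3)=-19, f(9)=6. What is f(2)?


Reading from the table at x = 2

-11


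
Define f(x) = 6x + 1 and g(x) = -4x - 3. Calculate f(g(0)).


g(0) = -3
f(-3) = -17

-17


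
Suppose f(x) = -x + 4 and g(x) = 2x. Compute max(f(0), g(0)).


f(0) = 4
g(0) = 0
max = 4

4


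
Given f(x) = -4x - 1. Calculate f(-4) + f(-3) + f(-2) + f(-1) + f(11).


-9


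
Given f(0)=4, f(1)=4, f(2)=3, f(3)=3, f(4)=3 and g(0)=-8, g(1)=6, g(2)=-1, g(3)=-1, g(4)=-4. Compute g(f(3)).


f(3) = 3
g(3) = -1

-1


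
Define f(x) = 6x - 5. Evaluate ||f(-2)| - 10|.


f(-2) = -17
|-17| = 17
|17 - 10| = 7

7


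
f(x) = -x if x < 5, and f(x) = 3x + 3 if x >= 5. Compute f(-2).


-2 satisfies x < 5
f(-2) = 2

2


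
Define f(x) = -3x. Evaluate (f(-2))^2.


36


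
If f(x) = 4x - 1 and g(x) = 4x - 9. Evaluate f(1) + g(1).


-2


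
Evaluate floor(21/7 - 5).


21/7 = 3
3 - 5 = -2
floor(-2) = -2

-2


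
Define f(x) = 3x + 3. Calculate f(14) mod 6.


3


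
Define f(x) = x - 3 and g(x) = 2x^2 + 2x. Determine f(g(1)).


g(1) = 4
f(4) = 1

1


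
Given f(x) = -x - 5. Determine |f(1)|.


6


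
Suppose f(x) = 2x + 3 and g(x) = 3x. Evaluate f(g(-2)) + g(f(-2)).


f(g(-2)) = -9
g(f(-2)) = -3
Sum = -12

-12


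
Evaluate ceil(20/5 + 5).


20/5 = 4
4 + 5 = 9
ceil(9) = 9

9


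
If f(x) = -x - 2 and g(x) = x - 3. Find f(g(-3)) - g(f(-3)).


6


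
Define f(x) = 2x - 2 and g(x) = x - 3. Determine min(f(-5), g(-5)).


f(-5) = -12
g(-5) = -8
min = -12

-12


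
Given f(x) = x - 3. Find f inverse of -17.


Solve x - 3 = -17
x = (-17 + 3) / 1 = -14

-14


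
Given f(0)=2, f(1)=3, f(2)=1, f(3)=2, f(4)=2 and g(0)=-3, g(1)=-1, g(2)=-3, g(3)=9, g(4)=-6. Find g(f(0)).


f(0) = 2
g(2) = -3

-3


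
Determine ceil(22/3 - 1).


22/3 = 7.3333
7.3333 - 1 = 6.3333
ceil(6.3333) = 7

7


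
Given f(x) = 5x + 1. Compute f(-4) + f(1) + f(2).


f(-4) = -19
f(1) = 6
f(2) = 11
Sum = -2

-2


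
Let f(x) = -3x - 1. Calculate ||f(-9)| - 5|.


f(-9) = 26
|26| = 26
|26 - 5| = 21

21


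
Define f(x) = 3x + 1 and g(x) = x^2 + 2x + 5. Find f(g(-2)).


g(-2) = 5
f(5) = 16

16


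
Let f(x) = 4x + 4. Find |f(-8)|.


f(-8) = -28
|-28| = 28

28


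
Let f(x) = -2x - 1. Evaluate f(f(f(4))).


f(4) = -9
f(-9) = 17
f(17) = -35

-35


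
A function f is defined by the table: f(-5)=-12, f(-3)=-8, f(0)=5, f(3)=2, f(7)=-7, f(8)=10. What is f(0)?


Reading from the table at x = 0

5


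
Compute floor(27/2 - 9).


27/2 = 13.5
13.5 - 9 = 4.5
floor(4.5) = 4

4


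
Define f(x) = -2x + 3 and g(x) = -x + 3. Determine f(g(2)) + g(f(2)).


f(g(2)) = 1
g(f(2)) = 4
Sum = 5

5


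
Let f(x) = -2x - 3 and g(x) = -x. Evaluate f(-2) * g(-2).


f(-2) = 1
g(-2) = 2
Product = 2

2


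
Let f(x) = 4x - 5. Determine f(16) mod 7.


f(16) = 59
59 mod 7 = 3

3


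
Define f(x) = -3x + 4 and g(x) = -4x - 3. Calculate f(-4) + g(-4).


29


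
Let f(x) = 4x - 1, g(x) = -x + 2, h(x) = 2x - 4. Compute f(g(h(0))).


h(0) = -4
g(-4) = 6
f(6) = 23

23


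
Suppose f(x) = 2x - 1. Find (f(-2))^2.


25


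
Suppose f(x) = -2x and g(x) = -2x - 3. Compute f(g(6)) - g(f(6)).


f(g(6)) = 30
g(f(6)) = 21
Difference = 9

9


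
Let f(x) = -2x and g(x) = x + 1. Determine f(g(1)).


g(1) = 2
f(2) = -4

-4


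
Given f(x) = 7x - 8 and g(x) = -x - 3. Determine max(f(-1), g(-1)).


f(-1) = -15
g(-1) = -2
max = -2

-2


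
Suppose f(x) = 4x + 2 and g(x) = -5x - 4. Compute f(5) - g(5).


f(5) = 22
g(5) = -29
Difference = 51

51


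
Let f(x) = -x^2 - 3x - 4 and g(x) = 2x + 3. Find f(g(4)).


g(4) = 11
f(11) = (-1)*(11)^2 - 3*(11) - 4 = -158

-158


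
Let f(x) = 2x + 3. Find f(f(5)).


29


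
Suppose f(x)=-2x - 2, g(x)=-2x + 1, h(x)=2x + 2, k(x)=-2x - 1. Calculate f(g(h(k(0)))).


k(0) = -1
h(-1) = 0
g(0) = 1
f(1) = -4

-4


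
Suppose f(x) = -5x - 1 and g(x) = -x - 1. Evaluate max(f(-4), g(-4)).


f(-4) = 19
g(-4) = 3
max = 19

19


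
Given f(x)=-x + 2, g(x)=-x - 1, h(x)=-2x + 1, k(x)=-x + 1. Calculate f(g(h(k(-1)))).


k(-1) = 2
h(2) = -3
g(-3) = 2
f(2) = 0

0


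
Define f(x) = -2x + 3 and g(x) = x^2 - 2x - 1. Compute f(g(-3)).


g(-3) = 14
f(14) = -25

-25


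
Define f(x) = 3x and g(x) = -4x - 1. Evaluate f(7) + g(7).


f(7) = 21
g(7) = -29
Sum = -8

-8


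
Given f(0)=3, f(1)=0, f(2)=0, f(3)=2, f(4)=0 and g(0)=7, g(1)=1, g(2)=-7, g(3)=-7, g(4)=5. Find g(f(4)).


f(4) = 0
g(0) = 7

7


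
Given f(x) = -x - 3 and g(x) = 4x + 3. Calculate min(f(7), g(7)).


f(7) = -10
g(7) = 31
min = -10

-10


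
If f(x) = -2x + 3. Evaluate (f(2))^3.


-1


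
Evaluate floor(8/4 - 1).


8/4 = 2
2 - 1 = 1
floor(1) = 1

1


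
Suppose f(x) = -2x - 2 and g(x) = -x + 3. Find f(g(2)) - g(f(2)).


f(g(2)) = -4
g(f(2)) = 9
Difference = -13

-13


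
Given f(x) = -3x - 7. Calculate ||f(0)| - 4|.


f(0) = -7
|-7| = 7
|7 - 4| = 3

3


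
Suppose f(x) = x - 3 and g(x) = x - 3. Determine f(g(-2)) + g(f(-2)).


f(g(-2)) = -8
g(f(-2)) = -8
Sum = -16

-16


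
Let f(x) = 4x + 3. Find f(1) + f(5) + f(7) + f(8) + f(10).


139


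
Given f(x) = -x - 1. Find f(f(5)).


f(5) = -6
f(-6) = 5

5


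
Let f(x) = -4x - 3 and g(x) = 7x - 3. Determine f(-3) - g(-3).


f(-3) = 9
g(-3) = -24
Difference = 33

33


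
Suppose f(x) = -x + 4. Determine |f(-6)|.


10


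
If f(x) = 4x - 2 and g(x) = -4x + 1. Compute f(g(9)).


g(9) = -35
f(-35) = -142

-142


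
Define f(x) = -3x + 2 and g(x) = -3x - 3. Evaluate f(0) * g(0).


f(0) = 2
g(0) = -3
Product = -6

-6


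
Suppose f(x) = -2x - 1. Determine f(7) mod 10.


5


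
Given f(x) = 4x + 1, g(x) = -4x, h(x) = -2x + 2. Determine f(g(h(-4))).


h(-4) = 10
g(10) = -40
f(-40) = -159

-159


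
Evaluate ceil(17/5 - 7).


17/5 = 3.4
3.4 - 7 = -3.6
ceil(-3.6) = -3

-3


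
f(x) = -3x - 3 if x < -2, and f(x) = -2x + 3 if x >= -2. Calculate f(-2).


-2 satisfies x >= -2
f(-2) = 7

7


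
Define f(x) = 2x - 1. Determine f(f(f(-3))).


-31


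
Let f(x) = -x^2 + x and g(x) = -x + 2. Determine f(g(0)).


-2


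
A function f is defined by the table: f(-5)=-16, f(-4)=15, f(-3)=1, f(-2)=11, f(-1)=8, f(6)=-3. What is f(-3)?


Reading from the table at x = -3

1


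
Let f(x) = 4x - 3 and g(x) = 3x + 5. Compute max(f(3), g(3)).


f(3) = 9
g(3) = 14
max = 14

14


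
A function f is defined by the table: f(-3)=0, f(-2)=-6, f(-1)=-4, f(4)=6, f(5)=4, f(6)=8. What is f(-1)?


Reading from the table at x = -1

-4


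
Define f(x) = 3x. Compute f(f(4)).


f(4) = 12
f(12) = 36

36


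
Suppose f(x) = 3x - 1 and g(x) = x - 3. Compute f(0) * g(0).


f(0) = -1
g(0) = -3
Product = 3

3


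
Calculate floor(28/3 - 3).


28/3 = 9.3333
9.3333 - 3 = 6.3333
floor(6.3333) = 6

6


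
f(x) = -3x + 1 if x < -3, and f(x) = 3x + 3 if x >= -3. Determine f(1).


1 satisfies x >= -3
f(1) = 6

6


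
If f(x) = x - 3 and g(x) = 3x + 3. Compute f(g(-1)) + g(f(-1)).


f(g(-1)) = -3
g(f(-1)) = -9
Sum = -12

-12


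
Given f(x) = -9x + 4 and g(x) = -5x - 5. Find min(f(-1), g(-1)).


f(-1) = 13
g(-1) = 0
min = 0

0


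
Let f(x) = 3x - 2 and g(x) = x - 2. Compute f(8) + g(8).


f(8) = 22
g(8) = 6
Sum = 28

28


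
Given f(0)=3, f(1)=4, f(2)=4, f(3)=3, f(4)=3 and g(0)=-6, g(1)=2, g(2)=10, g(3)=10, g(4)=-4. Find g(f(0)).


f(0) = 3
g(3) = 10

10


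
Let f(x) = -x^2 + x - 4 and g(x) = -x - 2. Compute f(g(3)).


g(3) = -5
f(-5) = (-1)*(-5)^2 + 1*(-5) - 4 = -34

-34


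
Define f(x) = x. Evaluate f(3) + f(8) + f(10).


21


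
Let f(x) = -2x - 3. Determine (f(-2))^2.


f(-2) = 1
(1)^2 = 1

1


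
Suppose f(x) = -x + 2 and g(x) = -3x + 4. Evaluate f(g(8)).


22


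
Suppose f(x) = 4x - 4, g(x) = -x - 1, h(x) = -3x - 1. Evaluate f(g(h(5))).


h(5) = -16
g(-16) = 15
f(15) = 56

56


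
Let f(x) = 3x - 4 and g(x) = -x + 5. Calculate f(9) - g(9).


f(9) = 23
g(9) = -4
Difference = 27

27


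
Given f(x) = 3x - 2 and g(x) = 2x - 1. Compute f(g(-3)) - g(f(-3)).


f(g(-3)) = -23
g(f(-3)) = -23
Difference = 0

0


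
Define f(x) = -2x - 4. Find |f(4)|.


f(4) = -12
|-12| = 12

12


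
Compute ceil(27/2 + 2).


16


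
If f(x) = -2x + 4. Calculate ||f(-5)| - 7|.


f(-5) = 14
|14| = 14
|14 - 7| = 7

7


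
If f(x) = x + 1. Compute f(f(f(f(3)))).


f(3) = 4
f(4) = 5
f(5) = 6
f(6) = 7

7


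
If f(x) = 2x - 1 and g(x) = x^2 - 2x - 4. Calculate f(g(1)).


-11


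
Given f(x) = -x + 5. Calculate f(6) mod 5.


f(6) = -1
-1 mod 5 = 4

4


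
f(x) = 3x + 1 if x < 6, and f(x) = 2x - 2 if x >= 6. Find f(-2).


-2 satisfies x < 6
f(-2) = -5

-5


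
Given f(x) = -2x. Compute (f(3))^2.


f(3) = -6
(-6)^2 = 36

36


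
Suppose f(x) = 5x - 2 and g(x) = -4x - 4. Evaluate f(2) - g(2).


f(2) = 8
g(2) = -12
Difference = 20

20


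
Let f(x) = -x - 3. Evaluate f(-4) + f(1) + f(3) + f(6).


f(-4) = 1
f(1) = -4
f(3) = -6
f(6) = -9
Sum = -18

-18


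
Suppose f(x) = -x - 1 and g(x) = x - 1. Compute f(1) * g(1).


f(1) = -2
g(1) = 0
Product = 0

0


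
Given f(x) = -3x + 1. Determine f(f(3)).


f(3) = -8
f(-8) = 25

25


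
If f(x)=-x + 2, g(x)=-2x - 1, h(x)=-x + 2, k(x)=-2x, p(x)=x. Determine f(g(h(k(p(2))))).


15


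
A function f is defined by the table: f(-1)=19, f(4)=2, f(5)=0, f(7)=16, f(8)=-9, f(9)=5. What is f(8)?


Reading from the table at x = 8

-9


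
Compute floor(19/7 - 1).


19/7 = 2.7143
2.7143 - 1 = 1.7143
floor(1.7143) = 1

1


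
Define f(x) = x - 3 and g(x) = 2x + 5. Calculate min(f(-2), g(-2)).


f(-2) = -5
g(-2) = 1
min = -5

-5


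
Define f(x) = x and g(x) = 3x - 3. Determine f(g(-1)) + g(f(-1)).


f(g(-1)) = -6
g(f(-1)) = -6
Sum = -12

-12


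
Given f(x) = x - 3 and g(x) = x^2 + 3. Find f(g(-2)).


4


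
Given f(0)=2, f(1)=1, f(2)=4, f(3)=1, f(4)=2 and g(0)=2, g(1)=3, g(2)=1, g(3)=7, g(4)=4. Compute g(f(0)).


f(0) = 2
g(2) = 1

1


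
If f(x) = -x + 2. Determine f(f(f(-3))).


f(-3) = 5
f(5) = -3
f(-3) = 5

5


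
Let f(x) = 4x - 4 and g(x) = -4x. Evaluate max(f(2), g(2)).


f(2) = 4
g(2) = -8
max = 4

4


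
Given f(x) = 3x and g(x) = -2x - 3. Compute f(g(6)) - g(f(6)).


f(g(6)) = -45
g(f(6)) = -39
Difference = -6

-6


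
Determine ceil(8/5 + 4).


8/5 = 1.6
1.6 + 4 = 5.6
ceil(5.6) = 6

6


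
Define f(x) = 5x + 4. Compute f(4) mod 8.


f(4) = 24
24 mod 8 = 0

0


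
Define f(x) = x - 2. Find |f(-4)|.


f(-4) = -6
|-6| = 6

6


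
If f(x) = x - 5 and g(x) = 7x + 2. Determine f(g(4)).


25


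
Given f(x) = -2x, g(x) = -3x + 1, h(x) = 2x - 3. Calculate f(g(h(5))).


40


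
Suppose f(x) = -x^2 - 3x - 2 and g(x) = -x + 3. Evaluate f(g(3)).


g(3) = 0
f(0) = (-1)*(0)^2 - 3*(0) - 2 = -2

-2


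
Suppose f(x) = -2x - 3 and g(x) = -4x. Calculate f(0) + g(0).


f(0) = -3
g(0) = 0
Sum = -3

-3


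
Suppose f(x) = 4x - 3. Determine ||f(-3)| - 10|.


5


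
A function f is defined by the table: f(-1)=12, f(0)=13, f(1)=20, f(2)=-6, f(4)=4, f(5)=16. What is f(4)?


Reading from the table at x = 4

4


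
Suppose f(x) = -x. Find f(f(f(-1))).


f(-1) = 1
f(1) = -1
f(-1) = 1

1


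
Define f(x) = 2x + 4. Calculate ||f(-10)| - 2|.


f(-10) = -16
|-16| = 16
|16 - 2| = 14

14


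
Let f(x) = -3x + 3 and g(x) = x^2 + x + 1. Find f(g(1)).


-6


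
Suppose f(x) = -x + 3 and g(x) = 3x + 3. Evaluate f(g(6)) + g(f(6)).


f(g(6)) = -18
g(f(6)) = -6
Sum = -24

-24


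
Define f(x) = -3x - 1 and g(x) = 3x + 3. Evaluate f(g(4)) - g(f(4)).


-10


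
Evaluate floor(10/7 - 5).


10/7 = 1.4286
1.4286 - 5 = -3.5714
floor(-3.5714) = -4

-4


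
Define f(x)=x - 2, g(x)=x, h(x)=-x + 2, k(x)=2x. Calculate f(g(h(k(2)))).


k(2) = 4
h(4) = -2
g(-2) = -2
f(-2) = -4

-4


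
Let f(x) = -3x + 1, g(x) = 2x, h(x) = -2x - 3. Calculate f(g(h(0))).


h(0) = -3
g(-3) = -6
f(-6) = 19

19


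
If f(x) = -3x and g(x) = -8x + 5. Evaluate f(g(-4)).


g(-4) = 37
f(37) = -111

-111


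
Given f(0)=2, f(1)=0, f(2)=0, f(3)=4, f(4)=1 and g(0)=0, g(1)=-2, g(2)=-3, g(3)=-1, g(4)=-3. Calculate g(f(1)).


f(1) = 0
g(0) = 0

0


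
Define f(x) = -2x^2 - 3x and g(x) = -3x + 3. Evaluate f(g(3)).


-54


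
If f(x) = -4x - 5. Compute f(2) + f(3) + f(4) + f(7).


-84


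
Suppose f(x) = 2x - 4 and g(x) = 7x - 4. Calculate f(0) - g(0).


f(0) = -4
g(0) = -4
Difference = 0

0


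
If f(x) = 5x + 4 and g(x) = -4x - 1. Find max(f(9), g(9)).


f(9) = 49
g(9) = -37
max = 49

49


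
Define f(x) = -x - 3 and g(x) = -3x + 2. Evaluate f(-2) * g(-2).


f(-2) = -1
g(-2) = 8
Product = -8

-8


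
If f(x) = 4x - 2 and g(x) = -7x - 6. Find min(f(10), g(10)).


f(10) = 38
g(10) = -76
min = -76

-76


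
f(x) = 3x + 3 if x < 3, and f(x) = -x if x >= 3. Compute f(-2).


-2 satisfies x < 3
f(-2) = -3

-3


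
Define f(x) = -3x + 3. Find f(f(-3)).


f(-3) = 12
f(12) = -33

-33


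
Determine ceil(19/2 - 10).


19/2 = 9.5
9.5 - 10 = -0.5
ceil(-0.5) = 0

0


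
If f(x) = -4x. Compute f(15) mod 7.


f(15) = -60
-60 mod 7 = 3

3


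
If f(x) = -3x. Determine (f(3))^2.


81


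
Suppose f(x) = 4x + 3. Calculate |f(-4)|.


13


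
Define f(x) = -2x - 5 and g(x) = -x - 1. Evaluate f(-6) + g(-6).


f(-6) = 7
g(-6) = 5
Sum = 12

12


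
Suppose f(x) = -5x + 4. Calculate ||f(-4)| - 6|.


f(-4) = 24
|24| = 24
|24 - 6| = 18

18


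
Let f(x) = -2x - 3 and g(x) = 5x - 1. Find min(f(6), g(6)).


f(6) = -15
g(6) = 29
min = -15

-15


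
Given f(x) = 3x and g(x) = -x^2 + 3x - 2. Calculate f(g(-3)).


-60


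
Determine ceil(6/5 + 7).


6/5 = 1.2
1.2 + 7 = 8.2
ceil(8.2) = 9

9


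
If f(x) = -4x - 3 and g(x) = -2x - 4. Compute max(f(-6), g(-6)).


f(-6) = 21
g(-6) = 8
max = 21

21


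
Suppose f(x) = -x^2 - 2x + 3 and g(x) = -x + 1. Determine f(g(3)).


3


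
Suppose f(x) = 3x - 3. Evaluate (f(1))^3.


f(1) = 0
(0)^3 = 0

0


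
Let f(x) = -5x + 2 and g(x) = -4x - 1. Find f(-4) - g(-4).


f(-4) = 22
g(-4) = 15
Difference = 7

7


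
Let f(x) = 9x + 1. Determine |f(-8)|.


f(-8) = -71
|-71| = 71

71


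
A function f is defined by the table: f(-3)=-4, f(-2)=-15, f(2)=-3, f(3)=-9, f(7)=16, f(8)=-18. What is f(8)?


Reading from the table at x = 8

-18


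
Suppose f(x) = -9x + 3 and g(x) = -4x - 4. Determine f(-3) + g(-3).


f(-3) = 30
g(-3) = 8
Sum = 38

38


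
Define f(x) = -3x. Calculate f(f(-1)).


f(-1) = 3
f(3) = -9

-9


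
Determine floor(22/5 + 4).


22/5 = 4.4
4.4 + 4 = 8.4
floor(8.4) = 8

8


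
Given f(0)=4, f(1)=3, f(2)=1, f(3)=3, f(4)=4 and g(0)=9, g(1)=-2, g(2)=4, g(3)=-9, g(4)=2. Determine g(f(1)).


-9


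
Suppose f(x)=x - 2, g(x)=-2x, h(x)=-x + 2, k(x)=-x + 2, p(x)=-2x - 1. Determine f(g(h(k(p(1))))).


4


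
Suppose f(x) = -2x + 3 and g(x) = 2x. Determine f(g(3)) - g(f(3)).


f(g(3)) = -9
g(f(3)) = -6
Difference = -3

-3


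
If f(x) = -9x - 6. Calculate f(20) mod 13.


9


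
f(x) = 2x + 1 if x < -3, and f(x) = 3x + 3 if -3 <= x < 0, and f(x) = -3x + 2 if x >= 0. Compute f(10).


10 satisfies x >= 0
f(10) = -28

-28


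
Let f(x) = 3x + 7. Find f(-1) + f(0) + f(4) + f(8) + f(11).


101


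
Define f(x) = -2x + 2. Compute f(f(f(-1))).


f(-1) = 4
f(4) = -6
f(-6) = 14

14


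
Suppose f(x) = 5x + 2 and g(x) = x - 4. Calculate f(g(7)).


g(7) = 3
f(3) = 17

17


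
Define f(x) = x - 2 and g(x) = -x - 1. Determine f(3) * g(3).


f(3) = 1
g(3) = -4
Product = -4

-4


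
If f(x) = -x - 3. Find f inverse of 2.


Solve -x - 3 = 2
x = (2 + 3) / (-1) = -5

-5


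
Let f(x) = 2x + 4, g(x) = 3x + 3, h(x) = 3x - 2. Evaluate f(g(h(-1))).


h(-1) = -5
g(-5) = -12
f(-12) = -20

-20


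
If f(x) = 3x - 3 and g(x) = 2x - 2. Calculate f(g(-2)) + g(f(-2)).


-41


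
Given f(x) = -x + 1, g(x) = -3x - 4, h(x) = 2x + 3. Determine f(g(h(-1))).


h(-1) = 1
g(1) = -7
f(-7) = 8

8


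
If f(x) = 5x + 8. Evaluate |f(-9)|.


37


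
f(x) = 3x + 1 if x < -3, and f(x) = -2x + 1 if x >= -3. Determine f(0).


1


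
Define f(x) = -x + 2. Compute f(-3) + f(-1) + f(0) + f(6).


6


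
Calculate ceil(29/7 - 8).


29/7 = 4.1429
4.1429 - 8 = -3.8571
ceil(-3.8571) = -3

-3


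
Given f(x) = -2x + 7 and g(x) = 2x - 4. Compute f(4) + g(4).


f(4) = -1
g(4) = 4
Sum = 3

3


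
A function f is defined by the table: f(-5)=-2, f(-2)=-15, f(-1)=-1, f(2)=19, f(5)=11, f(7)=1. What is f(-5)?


Reading from the table at x = -5

-2


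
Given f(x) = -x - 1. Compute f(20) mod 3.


0


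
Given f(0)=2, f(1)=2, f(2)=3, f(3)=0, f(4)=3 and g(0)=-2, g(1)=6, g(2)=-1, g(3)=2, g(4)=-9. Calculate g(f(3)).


f(3) = 0
g(0) = -2

-2


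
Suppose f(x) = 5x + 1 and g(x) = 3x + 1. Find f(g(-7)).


g(-7) = -20
f(-20) = -99

-99


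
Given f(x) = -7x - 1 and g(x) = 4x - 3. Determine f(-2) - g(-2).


f(-2) = 13
g(-2) = -11
Difference = 24

24


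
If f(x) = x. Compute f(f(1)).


f(1) = 1
f(1) = 1

1


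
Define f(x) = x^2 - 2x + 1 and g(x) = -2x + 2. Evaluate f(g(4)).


g(4) = -6
f(-6) = 1*(-6)^2 - 2*(-6) + 1 = 49

49


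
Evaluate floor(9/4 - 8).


9/4 = 2.25
2.25 - 8 = -5.75
floor(-5.75) = -6

-6


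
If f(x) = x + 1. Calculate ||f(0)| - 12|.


f(0) = 1
|1| = 1
|1 - 12| = 11

11


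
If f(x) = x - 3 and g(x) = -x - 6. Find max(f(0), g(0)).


f(0) = -3
g(0) = -6
max = -3

-3


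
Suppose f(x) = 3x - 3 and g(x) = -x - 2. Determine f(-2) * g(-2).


f(-2) = -9
g(-2) = 0
Product = 0

0


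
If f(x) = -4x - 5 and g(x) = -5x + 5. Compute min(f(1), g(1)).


f(1) = -9
g(1) = 0
min = -9

-9


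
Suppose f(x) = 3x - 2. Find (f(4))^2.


f(4) = 10
(10)^2 = 100

100


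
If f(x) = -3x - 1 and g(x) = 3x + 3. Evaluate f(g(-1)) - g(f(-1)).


f(g(-1)) = -1
g(f(-1)) = 9
Difference = -10

-10


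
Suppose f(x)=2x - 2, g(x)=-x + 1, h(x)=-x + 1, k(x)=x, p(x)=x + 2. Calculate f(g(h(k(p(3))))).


p(3) = 5
k(5) = 5
h(5) = -4
g(-4) = 5
f(5) = 8

8


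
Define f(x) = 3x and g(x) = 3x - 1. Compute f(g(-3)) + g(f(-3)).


-58


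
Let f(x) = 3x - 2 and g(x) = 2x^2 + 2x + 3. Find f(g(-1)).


g(-1) = 3
f(3) = 7

7


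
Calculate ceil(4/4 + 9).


4/4 = 1
1 + 9 = 10
ceil(10) = 10

10


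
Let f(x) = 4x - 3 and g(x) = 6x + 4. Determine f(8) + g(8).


f(8) = 29
g(8) = 52
Sum = 81

81


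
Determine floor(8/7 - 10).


8/7 = 1.1429
1.1429 - 10 = -8.8571
floor(-8.8571) = -9

-9


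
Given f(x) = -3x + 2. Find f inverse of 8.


Solve -3x + 2 = 8
x = (8 - 2) / (-3) = -2

-2


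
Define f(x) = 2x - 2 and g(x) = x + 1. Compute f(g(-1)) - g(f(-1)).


1


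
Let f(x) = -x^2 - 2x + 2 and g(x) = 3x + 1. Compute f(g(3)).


g(3) = 10
f(10) = (-1)*(10)^2 - 2*(10) + 2 = -118

-118


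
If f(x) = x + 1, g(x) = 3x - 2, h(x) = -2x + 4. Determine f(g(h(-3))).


h(-3) = 10
g(10) = 28
f(28) = 29

29


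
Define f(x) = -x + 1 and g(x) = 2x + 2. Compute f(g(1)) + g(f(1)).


f(g(1)) = -3
g(f(1)) = 2
Sum = -1

-1


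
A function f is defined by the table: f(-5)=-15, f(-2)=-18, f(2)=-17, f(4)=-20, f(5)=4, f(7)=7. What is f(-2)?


Reading from the table at x = -2

-18


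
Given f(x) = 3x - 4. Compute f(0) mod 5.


f(0) = -4
-4 mod 5 = 1

1


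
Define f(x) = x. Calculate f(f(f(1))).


f(1) = 1
f(1) = 1
f(1) = 1

1


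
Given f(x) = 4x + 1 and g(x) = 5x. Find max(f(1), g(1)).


f(1) = 5
g(1) = 5
max = 5

5


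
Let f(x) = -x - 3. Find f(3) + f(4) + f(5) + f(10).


-34


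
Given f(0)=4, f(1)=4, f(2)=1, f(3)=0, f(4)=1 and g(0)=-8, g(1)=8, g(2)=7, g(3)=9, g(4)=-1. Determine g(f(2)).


f(2) = 1
g(1) = 8

8


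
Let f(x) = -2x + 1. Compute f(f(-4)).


-17


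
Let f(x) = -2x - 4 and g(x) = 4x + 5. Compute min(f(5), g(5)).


-14


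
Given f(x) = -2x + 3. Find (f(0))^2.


f(0) = 3
(3)^2 = 9

9


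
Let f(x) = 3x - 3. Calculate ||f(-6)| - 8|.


f(-6) = -21
|-21| = 21
|21 - 8| = 13

13


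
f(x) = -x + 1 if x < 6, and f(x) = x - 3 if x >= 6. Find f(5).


-4


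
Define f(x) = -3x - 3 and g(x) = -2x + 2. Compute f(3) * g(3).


f(3) = -12
g(3) = -4
Product = 48

48


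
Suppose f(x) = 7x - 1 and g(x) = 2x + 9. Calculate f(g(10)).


g(10) = 29
f(29) = 202

202


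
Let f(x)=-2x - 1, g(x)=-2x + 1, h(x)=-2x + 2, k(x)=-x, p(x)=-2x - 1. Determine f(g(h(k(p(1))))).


p(1) = -3
k(-3) = 3
h(3) = -4
g(-4) = 9
f(9) = -19

-19


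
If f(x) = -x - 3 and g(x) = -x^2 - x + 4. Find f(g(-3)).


g(-3) = -2
f(-2) = -1

-1


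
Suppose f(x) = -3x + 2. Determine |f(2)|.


f(2) = -4
|-4| = 4

4


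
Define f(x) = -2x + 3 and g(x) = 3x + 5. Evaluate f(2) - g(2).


f(2) = -1
g(2) = 11
Difference = -12

-12


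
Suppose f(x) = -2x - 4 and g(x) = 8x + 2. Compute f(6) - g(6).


f(6) = -16
g(6) = 50
Difference = -66

-66


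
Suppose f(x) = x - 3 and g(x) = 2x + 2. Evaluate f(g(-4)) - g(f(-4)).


f(g(-4)) = -9
g(f(-4)) = -12
Difference = 3

3


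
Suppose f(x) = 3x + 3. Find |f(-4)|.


f(-4) = -9
|-9| = 9

9


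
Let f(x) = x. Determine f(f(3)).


f(3) = 3
f(3) = 3

3


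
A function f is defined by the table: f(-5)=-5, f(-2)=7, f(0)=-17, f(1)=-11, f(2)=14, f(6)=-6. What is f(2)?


Reading from the table at x = 2

14


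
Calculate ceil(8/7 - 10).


8/7 = 1.1429
1.1429 - 10 = -8.8571
ceil(-8.8571) = -8

-8


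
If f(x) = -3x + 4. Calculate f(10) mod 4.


f(10) = -26
-26 mod 4 = 2

2


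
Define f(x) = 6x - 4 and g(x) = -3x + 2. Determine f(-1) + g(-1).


f(-1) = -10
g(-1) = 5
Sum = -5

-5


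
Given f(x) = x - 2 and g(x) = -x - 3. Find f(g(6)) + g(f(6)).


f(g(6)) = -11
g(f(6)) = -7
Sum = -18

-18


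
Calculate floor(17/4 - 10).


17/4 = 4.25
4.25 - 10 = -5.75
floor(-5.75) = -6

-6


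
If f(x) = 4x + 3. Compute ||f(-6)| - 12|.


f(-6) = -21
|-21| = 21
|21 - 12| = 9

9


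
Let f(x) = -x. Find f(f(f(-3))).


f(-3) = 3
f(3) = -3
f(-3) = 3

3


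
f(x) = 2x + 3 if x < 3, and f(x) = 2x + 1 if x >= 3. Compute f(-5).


-7


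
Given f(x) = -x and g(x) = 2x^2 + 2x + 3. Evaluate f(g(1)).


g(1) = 7
f(7) = -7

-7


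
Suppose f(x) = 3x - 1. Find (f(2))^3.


f(2) = 5
(5)^3 = 125

125


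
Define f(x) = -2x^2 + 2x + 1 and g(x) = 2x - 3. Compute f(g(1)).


g(1) = -1
f(-1) = (-2)*(-1)^2 + 2*(-1) + 1 = -3

-3


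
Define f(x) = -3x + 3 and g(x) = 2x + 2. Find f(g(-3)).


g(-3) = -4
f(-4) = 15

15


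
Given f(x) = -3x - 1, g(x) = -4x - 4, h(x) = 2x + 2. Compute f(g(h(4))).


h(4) = 10
g(10) = -44
f(-44) = 131

131


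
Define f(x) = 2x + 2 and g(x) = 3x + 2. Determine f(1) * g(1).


f(1) = 4
g(1) = 5
Product = 20

20


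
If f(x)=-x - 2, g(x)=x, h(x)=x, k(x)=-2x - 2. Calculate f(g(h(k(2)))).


4


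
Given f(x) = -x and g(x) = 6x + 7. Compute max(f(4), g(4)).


f(4) = -4
g(4) = 31
max = 31

31


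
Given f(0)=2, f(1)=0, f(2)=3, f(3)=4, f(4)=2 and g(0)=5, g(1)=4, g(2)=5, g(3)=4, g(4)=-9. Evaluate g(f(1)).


5


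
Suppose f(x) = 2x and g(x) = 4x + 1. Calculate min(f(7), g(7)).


14


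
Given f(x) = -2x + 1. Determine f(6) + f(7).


-24


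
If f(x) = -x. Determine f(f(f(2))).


f(2) = -2
f(-2) = 2
f(2) = -2

-2


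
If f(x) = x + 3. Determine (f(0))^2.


f(0) = 3
(3)^2 = 9

9


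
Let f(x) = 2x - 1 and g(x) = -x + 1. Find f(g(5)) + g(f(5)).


f(g(5)) = -9
g(f(5)) = -8
Sum = -17

-17


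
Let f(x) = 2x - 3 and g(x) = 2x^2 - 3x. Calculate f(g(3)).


15


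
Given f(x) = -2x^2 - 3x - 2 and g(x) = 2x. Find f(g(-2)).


g(-2) = -4
f(-4) = (-2)*(-4)^2 - 3*(-4) - 2 = -22

-22


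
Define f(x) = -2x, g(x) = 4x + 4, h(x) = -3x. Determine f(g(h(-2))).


h(-2) = 6
g(6) = 28
f(28) = -56

-56


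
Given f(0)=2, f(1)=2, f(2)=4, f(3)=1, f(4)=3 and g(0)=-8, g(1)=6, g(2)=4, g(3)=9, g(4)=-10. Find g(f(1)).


f(1) = 2
g(2) = 4

4


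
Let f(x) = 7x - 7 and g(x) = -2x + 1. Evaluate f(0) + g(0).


-6


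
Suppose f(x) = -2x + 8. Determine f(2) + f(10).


f(2) = 4
f(10) = -12
Sum = -8

-8


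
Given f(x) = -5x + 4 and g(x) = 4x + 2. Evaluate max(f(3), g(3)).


f(3) = -11
g(3) = 14
max = 14

14


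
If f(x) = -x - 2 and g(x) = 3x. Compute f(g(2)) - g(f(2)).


f(g(2)) = -8
g(f(2)) = -12
Difference = 4

4


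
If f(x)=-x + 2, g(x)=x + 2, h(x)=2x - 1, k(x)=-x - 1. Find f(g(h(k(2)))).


k(2) = -3
h(-3) = -7
g(-7) = -5
f(-5) = 7

7


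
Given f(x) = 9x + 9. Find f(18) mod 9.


f(18) = 171
171 mod 9 = 0

0


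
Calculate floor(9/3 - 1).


9/3 = 3
3 - 1 = 2
floor(2) = 2

2


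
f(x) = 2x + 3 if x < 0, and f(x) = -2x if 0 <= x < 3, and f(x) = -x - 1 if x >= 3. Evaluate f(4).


4 satisfies x >= 3
f(4) = -5

-5


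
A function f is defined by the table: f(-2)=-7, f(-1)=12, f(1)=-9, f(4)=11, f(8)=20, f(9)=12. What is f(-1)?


Reading from the table at x = -1

12


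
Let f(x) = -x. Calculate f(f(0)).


f(0) = 0
f(0) = 0

0


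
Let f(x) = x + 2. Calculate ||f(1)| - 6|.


3


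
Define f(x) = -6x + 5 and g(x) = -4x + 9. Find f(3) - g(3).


f(3) = -13
g(3) = -3
Difference = -10

-10


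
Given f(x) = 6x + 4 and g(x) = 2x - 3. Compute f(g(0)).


g(0) = -3
f(-3) = -14

-14


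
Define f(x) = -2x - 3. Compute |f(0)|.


f(0) = -3
|-3| = 3

3


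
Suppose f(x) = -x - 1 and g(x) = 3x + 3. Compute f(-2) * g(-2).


-3


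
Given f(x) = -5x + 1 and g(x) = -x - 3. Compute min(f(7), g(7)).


f(7) = -34
g(7) = -10
min = -34

-34


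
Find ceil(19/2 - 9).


19/2 = 9.5
9.5 - 9 = 0.5
ceil(0.5) = 1

1


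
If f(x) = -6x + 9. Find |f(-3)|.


f(-3) = 27
|27| = 27

27


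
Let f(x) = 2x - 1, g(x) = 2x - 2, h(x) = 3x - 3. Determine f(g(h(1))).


-5


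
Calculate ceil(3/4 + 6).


7


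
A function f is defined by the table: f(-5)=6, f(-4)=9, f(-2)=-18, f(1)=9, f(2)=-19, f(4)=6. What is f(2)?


Reading from the table at x = 2

-19


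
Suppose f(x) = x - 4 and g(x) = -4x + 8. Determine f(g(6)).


g(6) = -16
f(-16) = -20

-20


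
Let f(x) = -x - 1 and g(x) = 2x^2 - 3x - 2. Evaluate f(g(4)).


g(4) = 18
f(18) = -19

-19


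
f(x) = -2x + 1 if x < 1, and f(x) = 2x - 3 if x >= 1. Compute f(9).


15


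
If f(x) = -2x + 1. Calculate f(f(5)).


f(5) = -9
f(-9) = 19

19


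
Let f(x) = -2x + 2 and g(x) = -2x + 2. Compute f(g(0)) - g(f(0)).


f(g(0)) = -2
g(f(0)) = -2
Difference = 0

0


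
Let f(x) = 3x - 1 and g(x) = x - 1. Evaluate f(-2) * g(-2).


f(-2) = -7
g(-2) = -3
Product = 21

21


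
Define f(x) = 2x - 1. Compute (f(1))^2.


f(1) = 1
(1)^2 = 1

1


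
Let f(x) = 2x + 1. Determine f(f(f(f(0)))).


f(0) = 1
f(1) = 3
f(3) = 7
f(7) = 15

15


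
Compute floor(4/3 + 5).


4/3 = 1.3333
1.3333 + 5 = 6.3333
floor(6.3333) = 6

6


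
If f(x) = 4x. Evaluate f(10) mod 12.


f(10) = 40
40 mod 12 = 4

4


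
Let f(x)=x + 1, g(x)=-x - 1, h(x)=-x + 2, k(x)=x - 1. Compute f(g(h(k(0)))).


-3


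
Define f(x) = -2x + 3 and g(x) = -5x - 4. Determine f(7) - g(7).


f(7) = -11
g(7) = -39
Difference = 28

28


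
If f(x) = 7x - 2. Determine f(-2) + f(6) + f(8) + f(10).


146


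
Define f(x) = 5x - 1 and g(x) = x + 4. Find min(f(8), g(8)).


f(8) = 39
g(8) = 12
min = 12

12


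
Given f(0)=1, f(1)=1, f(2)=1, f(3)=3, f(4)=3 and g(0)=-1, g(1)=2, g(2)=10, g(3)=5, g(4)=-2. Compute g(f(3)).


f(3) = 3
g(3) = 5

5


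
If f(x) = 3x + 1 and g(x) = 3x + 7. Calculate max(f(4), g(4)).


f(4) = 13
g(4) = 19
max = 19

19


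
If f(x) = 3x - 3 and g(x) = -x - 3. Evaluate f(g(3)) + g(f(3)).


f(g(3)) = -21
g(f(3)) = -9
Sum = -30

-30


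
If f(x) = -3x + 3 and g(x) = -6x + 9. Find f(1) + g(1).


3


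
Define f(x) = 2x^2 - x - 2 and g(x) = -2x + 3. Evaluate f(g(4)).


53


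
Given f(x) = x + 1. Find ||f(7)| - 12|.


4


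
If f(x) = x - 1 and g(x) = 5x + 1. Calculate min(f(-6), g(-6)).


-29


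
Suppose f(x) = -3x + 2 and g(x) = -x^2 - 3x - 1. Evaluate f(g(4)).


g(4) = -29
f(-29) = 89

89


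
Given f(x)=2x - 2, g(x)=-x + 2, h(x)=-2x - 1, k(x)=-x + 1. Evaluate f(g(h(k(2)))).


0


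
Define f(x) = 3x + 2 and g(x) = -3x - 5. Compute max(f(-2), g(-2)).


f(-2) = -4
g(-2) = 1
max = 1

1


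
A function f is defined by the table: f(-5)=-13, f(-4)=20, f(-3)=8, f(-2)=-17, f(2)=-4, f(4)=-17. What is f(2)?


Reading from the table at x = 2

-4


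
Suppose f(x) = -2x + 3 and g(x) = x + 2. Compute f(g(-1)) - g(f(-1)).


f(g(-1)) = 1
g(f(-1)) = 7
Difference = -6

-6


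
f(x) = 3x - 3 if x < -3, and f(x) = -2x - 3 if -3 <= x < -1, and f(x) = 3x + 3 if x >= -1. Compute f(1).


1 satisfies x >= -1
f(1) = 6

6


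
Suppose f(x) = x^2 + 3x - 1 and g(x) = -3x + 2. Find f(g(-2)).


g(-2) = 8
f(8) = 1*(8)^2 + 3*(8) - 1 = 87

87


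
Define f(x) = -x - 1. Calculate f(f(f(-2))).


1


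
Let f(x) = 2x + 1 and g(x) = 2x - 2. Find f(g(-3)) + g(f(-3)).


f(g(-3)) = -15
g(f(-3)) = -12
Sum = -27

-27


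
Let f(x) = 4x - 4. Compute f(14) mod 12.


f(14) = 52
52 mod 12 = 4

4


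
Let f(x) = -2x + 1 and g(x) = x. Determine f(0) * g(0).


0


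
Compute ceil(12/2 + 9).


12/2 = 6
6 + 9 = 15
ceil(15) = 15

15


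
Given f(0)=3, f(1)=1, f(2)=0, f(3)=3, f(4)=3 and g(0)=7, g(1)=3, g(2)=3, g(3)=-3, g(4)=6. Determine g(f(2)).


f(2) = 0
g(0) = 7

7


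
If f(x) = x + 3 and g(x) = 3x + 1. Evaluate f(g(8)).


g(8) = 25
f(25) = 28

28


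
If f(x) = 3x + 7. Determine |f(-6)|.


f(-6) = -11
|-11| = 11

11


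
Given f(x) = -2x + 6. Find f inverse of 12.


Solve -2x + 6 = 12
x = (12 - 6) / (-2) = -3

-3


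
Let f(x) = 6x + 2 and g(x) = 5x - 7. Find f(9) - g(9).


f(9) = 56
g(9) = 38
Difference = 18

18


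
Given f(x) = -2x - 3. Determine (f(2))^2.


49


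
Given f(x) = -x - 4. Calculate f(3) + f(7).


f(3) = -7
f(7) = -11
Sum = -18

-18


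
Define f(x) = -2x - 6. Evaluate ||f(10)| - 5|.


f(10) = -26
|-26| = 26
|26 - 5| = 21

21


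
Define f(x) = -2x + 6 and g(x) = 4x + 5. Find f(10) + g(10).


f(10) = -14
g(10) = 45
Sum = 31

31


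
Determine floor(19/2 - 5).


19/2 = 9.5
9.5 - 5 = 4.5
floor(4.5) = 4

4


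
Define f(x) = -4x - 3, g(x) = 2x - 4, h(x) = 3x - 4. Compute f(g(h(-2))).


h(-2) = -10
g(-10) = -24
f(-24) = 93

93


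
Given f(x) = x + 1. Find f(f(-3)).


f(-3) = -2
f(-2) = -1

-1


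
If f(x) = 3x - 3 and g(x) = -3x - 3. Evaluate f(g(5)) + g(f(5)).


f(g(5)) = -57
g(f(5)) = -39
Sum = -96

-96


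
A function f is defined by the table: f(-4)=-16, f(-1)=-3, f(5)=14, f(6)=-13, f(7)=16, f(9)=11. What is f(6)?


Reading from the table at x = 6

-13


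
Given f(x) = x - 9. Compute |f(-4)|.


f(-4) = -13
|-13| = 13

13


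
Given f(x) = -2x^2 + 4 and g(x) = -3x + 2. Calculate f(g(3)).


g(3) = -7
f(-7) = (-2)*(-7)^2 + 4 = -94

-94


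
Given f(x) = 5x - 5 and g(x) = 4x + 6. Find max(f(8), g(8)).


f(8) = 35
g(8) = 38
max = 38

38


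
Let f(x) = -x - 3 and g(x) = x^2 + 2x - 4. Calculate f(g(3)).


g(3) = 11
f(11) = -14

-14


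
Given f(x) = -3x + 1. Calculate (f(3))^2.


f(3) = -8
(-8)^2 = 64

64


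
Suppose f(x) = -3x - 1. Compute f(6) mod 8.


f(6) = -19
-19 mod 8 = 5

5


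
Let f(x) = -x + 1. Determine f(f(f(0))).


f(0) = 1
f(1) = 0
f(0) = 1

1


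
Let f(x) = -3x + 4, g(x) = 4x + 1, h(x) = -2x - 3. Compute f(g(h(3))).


h(3) = -9
g(-9) = -35
f(-35) = 109

109


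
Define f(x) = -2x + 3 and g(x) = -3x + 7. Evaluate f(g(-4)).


g(-4) = 19
f(19) = -35

-35


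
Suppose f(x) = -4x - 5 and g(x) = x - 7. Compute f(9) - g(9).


f(9) = -41
g(9) = 2
Difference = -43

-43


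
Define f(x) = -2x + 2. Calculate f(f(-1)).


f(-1) = 4
f(4) = -6

-6


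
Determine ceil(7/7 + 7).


7/7 = 1
1 + 7 = 8
ceil(8) = 8

8


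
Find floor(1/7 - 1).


1/7 = 0.1429
0.1429 - 1 = -0.8571
floor(-0.8571) = -1

-1


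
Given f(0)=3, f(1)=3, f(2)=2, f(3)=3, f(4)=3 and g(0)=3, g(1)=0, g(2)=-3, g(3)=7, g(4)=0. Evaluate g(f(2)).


f(2) = 2
g(2) = -3

-3


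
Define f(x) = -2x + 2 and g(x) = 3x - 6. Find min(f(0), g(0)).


-6


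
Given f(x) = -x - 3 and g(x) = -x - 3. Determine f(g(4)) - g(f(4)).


f(g(4)) = 4
g(f(4)) = 4
Difference = 0

0


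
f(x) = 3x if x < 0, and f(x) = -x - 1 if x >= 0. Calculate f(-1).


-1 satisfies x < 0
f(-1) = -3

-3


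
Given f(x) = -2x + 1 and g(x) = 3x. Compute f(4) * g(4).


-84


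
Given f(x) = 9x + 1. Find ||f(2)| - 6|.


f(2) = 19
|19| = 19
|19 - 6| = 13

13


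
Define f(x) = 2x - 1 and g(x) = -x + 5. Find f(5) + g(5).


f(5) = 9
g(5) = 0
Sum = 9

9


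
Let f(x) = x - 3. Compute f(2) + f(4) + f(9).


f(2) = -1
f(4) = 1
f(9) = 6
Sum = 6

6


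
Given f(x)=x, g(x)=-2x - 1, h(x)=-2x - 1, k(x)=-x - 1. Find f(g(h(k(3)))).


k(3) = -4
h(-4) = 7
g(7) = -15
f(-15) = -15

-15


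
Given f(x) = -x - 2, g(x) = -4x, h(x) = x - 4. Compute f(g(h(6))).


6


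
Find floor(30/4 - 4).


30/4 = 7.5
7.5 - 4 = 3.5
floor(3.5) = 3

3


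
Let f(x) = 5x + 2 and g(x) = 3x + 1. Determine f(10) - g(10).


f(10) = 52
g(10) = 31
Difference = 21

21


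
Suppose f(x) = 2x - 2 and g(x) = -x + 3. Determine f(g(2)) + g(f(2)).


f(g(2)) = 0
g(f(2)) = 1
Sum = 1

1


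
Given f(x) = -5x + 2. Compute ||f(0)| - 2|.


f(0) = 2
|2| = 2
|2 - 2| = 0

0


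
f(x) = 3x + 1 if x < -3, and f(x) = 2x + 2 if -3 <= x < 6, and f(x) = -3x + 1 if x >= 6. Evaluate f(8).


8 satisfies x >= 6
f(8) = -23

-23


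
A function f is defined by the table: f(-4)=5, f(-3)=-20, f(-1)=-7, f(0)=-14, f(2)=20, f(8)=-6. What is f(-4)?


Reading from the table at x = -4

5


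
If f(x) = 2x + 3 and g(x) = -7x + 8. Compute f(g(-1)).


g(-1) = 15
f(15) = 33

33


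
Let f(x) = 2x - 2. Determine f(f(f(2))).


f(2) = 2
f(2) = 2
f(2) = 2

2


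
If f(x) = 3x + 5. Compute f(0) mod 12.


5


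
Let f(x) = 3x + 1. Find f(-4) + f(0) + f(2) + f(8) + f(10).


f(-4) = -11
f(0) = 1
f(2) = 7
f(8) = 25
f(10) = 31
Sum = 53

53


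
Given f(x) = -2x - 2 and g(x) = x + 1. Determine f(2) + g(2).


f(2) = -6
g(2) = 3
Sum = -3

-3


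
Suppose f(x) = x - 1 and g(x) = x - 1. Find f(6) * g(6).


f(6) = 5
g(6) = 5
Product = 25

25


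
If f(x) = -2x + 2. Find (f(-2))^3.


f(-2) = 6
(6)^3 = 216

216


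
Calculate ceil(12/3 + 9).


12/3 = 4
4 + 9 = 13
ceil(13) = 13

13


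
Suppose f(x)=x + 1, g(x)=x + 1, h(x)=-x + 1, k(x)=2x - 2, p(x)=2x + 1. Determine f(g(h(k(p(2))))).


p(2) = 5
k(5) = 8
h(8) = -7
g(-7) = -6
f(-6) = -5

-5


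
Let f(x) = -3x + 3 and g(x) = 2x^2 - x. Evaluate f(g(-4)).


g(-4) = 36
f(36) = -105

-105


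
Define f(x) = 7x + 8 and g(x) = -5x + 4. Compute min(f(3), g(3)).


f(3) = 29
g(3) = -11
min = -11

-11


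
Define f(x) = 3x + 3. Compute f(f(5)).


f(5) = 18
f(18) = 57

57


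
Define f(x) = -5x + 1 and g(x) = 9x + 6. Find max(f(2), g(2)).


24


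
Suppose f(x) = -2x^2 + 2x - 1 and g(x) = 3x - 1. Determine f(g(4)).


g(4) = 11
f(11) = (-2)*(11)^2 + 2*(11) - 1 = -221

-221


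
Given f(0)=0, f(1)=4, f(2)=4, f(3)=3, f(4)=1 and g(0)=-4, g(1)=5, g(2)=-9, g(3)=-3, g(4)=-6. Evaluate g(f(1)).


f(1) = 4
g(4) = -6

-6


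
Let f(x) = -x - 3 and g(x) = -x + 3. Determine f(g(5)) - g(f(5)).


f(g(5)) = -1
g(f(5)) = 11
Difference = -12

-12


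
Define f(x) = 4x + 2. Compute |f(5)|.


f(5) = 22
|22| = 22

22


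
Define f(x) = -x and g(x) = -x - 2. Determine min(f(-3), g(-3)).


f(-3) = 3
g(-3) = 1
min = 1

1


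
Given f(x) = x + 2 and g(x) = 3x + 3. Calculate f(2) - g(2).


f(2) = 4
g(2) = 9
Difference = -5

-5


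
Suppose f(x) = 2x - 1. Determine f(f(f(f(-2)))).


f(-2) = -5
f(-5) = -11
f(-11) = -23
f(-23) = -47

-47
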